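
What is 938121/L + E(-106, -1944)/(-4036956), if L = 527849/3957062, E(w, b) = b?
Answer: 25486394584425936/3623985013 ≈ 7.0327e+6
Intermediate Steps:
L = 527849/3957062 (L = 527849*(1/3957062) = 527849/3957062 ≈ 0.13339)
938121/L + E(-106, -1944)/(-4036956) = 938121/(527849/3957062) - 1944/(-4036956) = 938121*(3957062/527849) - 1944*(-1/4036956) = 3712202960502/527849 + 162/336413 = 25486394584425936/3623985013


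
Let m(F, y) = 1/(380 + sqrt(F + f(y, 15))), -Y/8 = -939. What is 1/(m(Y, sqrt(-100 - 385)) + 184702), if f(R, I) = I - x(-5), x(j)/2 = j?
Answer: 25278870206/4669057954975373 + sqrt(7537)/4669057954975373 ≈ 5.4141e-6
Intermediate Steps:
Y = 7512 (Y = -8*(-939) = 7512)
x(j) = 2*j
f(R, I) = 10 + I (f(R, I) = I - 2*(-5) = I - 1*(-10) = I + 10 = 10 + I)
m(F, y) = 1/(380 + sqrt(25 + F)) (m(F, y) = 1/(380 + sqrt(F + (10 + 15))) = 1/(380 + sqrt(F + 25)) = 1/(380 + sqrt(25 + F)))
1/(m(Y, sqrt(-100 - 385)) + 184702) = 1/(1/(380 + sqrt(25 + 7512)) + 184702) = 1/(1/(380 + sqrt(7537)) + 184702) = 1/(184702 + 1/(380 + sqrt(7537)))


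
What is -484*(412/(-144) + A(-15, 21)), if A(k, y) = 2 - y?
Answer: 95227/9 ≈ 10581.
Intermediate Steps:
-484*(412/(-144) + A(-15, 21)) = -484*(412/(-144) + (2 - 1*21)) = -484*(412*(-1/144) + (2 - 21)) = -484*(-103/36 - 19) = -484*(-787/36) = 95227/9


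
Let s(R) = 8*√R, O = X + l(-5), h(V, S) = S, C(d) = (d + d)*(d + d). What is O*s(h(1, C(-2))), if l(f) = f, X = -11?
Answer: -512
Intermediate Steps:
C(d) = 4*d² (C(d) = (2*d)*(2*d) = 4*d²)
O = -16 (O = -11 - 5 = -16)
O*s(h(1, C(-2))) = -128*√(4*(-2)²) = -128*√(4*4) = -128*√16 = -128*4 = -16*32 = -512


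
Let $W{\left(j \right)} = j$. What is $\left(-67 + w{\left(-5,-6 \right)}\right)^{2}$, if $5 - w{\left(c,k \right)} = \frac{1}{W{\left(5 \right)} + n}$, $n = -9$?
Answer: $\frac{61009}{16} \approx 3813.1$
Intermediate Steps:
$w{\left(c,k \right)} = \frac{21}{4}$ ($w{\left(c,k \right)} = 5 - \frac{1}{5 - 9} = 5 - \frac{1}{-4} = 5 - - \frac{1}{4} = 5 + \frac{1}{4} = \frac{21}{4}$)
$\left(-67 + w{\left(-5,-6 \right)}\right)^{2} = \left(-67 + \frac{21}{4}\right)^{2} = \left(- \frac{247}{4}\right)^{2} = \frac{61009}{16}$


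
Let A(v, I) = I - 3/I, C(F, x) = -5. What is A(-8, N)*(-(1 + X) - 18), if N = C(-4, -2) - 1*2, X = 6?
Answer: 1150/7 ≈ 164.29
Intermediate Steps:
N = -7 (N = -5 - 1*2 = -5 - 2 = -7)
A(-8, N)*(-(1 + X) - 18) = (-7 - 3/(-7))*(-(1 + 6) - 18) = (-7 - 3*(-⅐))*(-1*7 - 18) = (-7 + 3/7)*(-7 - 18) = -46/7*(-25) = 1150/7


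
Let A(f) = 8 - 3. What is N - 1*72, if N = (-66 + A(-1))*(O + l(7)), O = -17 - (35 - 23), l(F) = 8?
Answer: 1209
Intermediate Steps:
O = -29 (O = -17 - 1*12 = -17 - 12 = -29)
A(f) = 5
N = 1281 (N = (-66 + 5)*(-29 + 8) = -61*(-21) = 1281)
N - 1*72 = 1281 - 1*72 = 1281 - 72 = 1209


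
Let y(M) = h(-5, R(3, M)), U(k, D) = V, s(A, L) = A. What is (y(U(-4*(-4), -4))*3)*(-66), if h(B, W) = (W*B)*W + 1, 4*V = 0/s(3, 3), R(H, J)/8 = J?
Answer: -198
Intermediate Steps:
R(H, J) = 8*J
V = 0 (V = (0/3)/4 = (0*(⅓))/4 = (¼)*0 = 0)
h(B, W) = 1 + B*W² (h(B, W) = (B*W)*W + 1 = B*W² + 1 = 1 + B*W²)
U(k, D) = 0
y(M) = 1 - 320*M² (y(M) = 1 - 5*64*M² = 1 - 320*M²)
(y(U(-4*(-4), -4))*3)*(-66) = ((1 - 320*0²)*3)*(-66) = ((1 - 320*0)*3)*(-66) = ((1 + 0)*3)*(-66) = (1*3)*(-66) = 3*(-66) = -198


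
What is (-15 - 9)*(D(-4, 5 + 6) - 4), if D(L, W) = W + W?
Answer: -432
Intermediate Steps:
D(L, W) = 2*W
(-15 - 9)*(D(-4, 5 + 6) - 4) = (-15 - 9)*(2*(5 + 6) - 4) = -24*(2*11 - 4) = -24*(22 - 4) = -24*18 = -432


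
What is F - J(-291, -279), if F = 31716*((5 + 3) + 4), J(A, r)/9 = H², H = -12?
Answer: 379296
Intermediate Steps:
J(A, r) = 1296 (J(A, r) = 9*(-12)² = 9*144 = 1296)
F = 380592 (F = 31716*(8 + 4) = 31716*12 = 380592)
F - J(-291, -279) = 380592 - 1*1296 = 380592 - 1296 = 379296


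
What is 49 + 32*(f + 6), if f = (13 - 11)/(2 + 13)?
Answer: 3679/15 ≈ 245.27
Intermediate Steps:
f = 2/15 ≈ 0.13333
49 + 32*(f + 6) = 49 + 32*(2/15 + 6) = 49 + 32*(92/15) = 49 + 2944/15 = 3679/15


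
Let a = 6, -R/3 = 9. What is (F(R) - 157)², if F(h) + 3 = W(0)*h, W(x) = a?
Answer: 103684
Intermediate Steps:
R = -27 (R = -3*9 = -27)
W(x) = 6
F(h) = -3 + 6*h
(F(R) - 157)² = ((-3 + 6*(-27)) - 157)² = ((-3 - 162) - 157)² = (-165 - 157)² = (-322)² = 103684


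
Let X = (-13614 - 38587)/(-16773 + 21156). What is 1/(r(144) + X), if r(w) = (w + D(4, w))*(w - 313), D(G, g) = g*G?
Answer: -4383/533375641 ≈ -8.2175e-6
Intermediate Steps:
D(G, g) = G*g
X = -52201/4383 ≈ -11.910
r(w) = 5*w*(-313 + w) (r(w) = (w + 4*w)*(w - 313) = (5*w)*(-313 + w) = 5*w*(-313 + w))
1/(r(144) + X) = 1/(5*144*(-313 + 144) - 52201/4383) = 1/(5*144*(-169) - 52201/4383) = 1/(-121680 - 52201/4383) = 1/(-533375641/4383) = -4383/533375641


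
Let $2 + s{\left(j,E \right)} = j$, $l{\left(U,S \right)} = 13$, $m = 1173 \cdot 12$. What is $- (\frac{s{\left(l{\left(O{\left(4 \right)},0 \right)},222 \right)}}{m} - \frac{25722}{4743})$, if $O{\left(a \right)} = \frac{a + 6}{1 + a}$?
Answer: $\frac{2366083}{436356} \approx 5.4224$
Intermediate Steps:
$m = 14076$
$O{\left(a \right)} = \frac{6 + a}{1 + a}$
$s{\left(j,E \right)} = -2 + j$
$- (\frac{s{\left(l{\left(O{\left(4 \right)},0 \right)},222 \right)}}{m} - \frac{25722}{4743}) = - (\frac{-2 + 13}{14076} - \frac{25722}{4743}) = - (11 \cdot \frac{1}{14076} - \frac{2858}{527}) = - (\frac{11}{14076} - \frac{2858}{527}) = \left(-1\right) \left(- \frac{2366083}{436356}\right) = \frac{2366083}{436356}$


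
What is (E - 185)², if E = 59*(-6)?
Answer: 290521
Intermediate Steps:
E = -354
(E - 185)² = (-354 - 185)² = (-539)² = 290521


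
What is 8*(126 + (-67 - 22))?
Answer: 296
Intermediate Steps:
8*(126 + (-67 - 22)) = 8*(126 - 89) = 8*37 = 296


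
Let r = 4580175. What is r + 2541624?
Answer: 7121799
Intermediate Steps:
r + 2541624 = 4580175 + 2541624 = 7121799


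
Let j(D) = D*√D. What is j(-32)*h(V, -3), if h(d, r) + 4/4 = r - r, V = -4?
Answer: 128*I*√2 ≈ 181.02*I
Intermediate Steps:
h(d, r) = -1 (h(d, r) = -1 + (r - r) = -1 + 0 = -1)
j(D) = D^(3/2)
j(-32)*h(V, -3) = (-32)^(3/2)*(-1) = -128*I*√2*(-1) = 128*I*√2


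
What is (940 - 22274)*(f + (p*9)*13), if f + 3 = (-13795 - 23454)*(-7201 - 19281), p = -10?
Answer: -21044430311230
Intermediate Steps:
f = 986428015 (f = -3 + (-13795 - 23454)*(-7201 - 19281) = -3 - 37249*(-26482) = -3 + 986428018 = 986428015)
(940 - 22274)*(f + (p*9)*13) = (940 - 22274)*(986428015 - 10*9*13) = -21334*(986428015 - 90*13) = -21334*(986428015 - 1170) = -21334*986426845 = -21044430311230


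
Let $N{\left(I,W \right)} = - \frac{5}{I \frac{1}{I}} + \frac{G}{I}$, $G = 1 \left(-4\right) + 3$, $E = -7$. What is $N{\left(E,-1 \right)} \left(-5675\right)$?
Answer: $\frac{192950}{7} \approx 27564.0$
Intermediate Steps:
$G = -1$ ($G = -4 + 3 = -1$)
$N{\left(I,W \right)} = -5 - \frac{1}{I}$ ($N{\left(I,W \right)} = - \frac{5}{I \frac{1}{I}} - \frac{1}{I} = - \frac{5}{1} - \frac{1}{I} = \left(-5\right) 1 - \frac{1}{I} = -5 - \frac{1}{I}$)
$N{\left(E,-1 \right)} \left(-5675\right) = \left(-5 - \frac{1}{-7}\right) \left(-5675\right) = \left(-5 - - \frac{1}{7}\right) \left(-5675\right) = \left(-5 + \frac{1}{7}\right) \left(-5675\right) = \left(- \frac{34}{7}\right) \left(-5675\right) = \frac{192950}{7}$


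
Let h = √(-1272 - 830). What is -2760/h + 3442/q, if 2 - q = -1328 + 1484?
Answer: -1721/77 + 1380*I*√2102/1051 ≈ -22.351 + 60.199*I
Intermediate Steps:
h = I*√2102 (h = √(-2102) = I*√2102 ≈ 45.848*I)
q = -154 (q = 2 - (-1328 + 1484) = 2 - 1*156 = 2 - 156 = -154)
-2760/h + 3442/q = -2760*(-I*√2102/2102) + 3442/(-154) = -(-1380)*I*√2102/1051 + 3442*(-1/154) = 1380*I*√2102/1051 - 1721/77 = -1721/77 + 1380*I*√2102/1051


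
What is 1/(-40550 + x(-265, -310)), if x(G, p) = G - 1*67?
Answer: -1/40882 ≈ -2.4461e-5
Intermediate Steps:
x(G, p) = -67 + G (x(G, p) = G - 67 = -67 + G)
1/(-40550 + x(-265, -310)) = 1/(-40550 + (-67 - 265)) = 1/(-40550 - 332) = 1/(-40882) = -1/40882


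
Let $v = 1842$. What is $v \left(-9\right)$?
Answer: $-16578$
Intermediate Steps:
$v \left(-9\right) = 1842 \left(-9\right) = -16578$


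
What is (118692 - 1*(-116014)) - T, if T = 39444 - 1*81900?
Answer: 277162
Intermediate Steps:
T = -42456 (T = 39444 - 81900 = -42456)
(118692 - 1*(-116014)) - T = (118692 - 1*(-116014)) - 1*(-42456) = (118692 + 116014) + 42456 = 234706 + 42456 = 277162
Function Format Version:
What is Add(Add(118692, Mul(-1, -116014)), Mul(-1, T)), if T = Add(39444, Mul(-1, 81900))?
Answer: 277162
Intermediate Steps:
T = -42456 (T = Add(39444, -81900) = -42456)
Add(Add(118692, Mul(-1, -116014)), Mul(-1, T)) = Add(Add(118692, Mul(-1, -116014)), Mul(-1, -42456)) = Add(Add(118692, 116014), 42456) = Add(234706, 42456) = 277162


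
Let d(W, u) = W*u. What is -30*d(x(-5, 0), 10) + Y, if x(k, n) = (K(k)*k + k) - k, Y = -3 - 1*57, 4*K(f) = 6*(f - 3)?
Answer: -18060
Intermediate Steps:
K(f) = -9/2 + 3*f/2 (K(f) = (6*(f - 3))/4 = (6*(-3 + f))/4 = (-18 + 6*f)/4 = -9/2 + 3*f/2)
Y = -60 (Y = -3 - 57 = -60)
x(k, n) = k*(-9/2 + 3*k/2) (x(k, n) = ((-9/2 + 3*k/2)*k + k) - k = (k*(-9/2 + 3*k/2) + k) - k = (k + k*(-9/2 + 3*k/2)) - k = k*(-9/2 + 3*k/2))
-30*d(x(-5, 0), 10) + Y = -30*(3/2)*(-5)*(-3 - 5)*10 - 60 = -30*(3/2)*(-5)*(-8)*10 - 60 = -1800*10 - 60 = -30*600 - 60 = -18000 - 60 = -18060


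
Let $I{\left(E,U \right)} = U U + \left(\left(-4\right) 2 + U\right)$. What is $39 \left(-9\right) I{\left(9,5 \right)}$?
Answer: $-7722$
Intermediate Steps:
$I{\left(E,U \right)} = -8 + U + U^{2}$ ($I{\left(E,U \right)} = U^{2} + \left(-8 + U\right) = -8 + U + U^{2}$)
$39 \left(-9\right) I{\left(9,5 \right)} = 39 \left(-9\right) \left(-8 + 5 + 5^{2}\right) = - 351 \left(-8 + 5 + 25\right) = \left(-351\right) 22 = -7722$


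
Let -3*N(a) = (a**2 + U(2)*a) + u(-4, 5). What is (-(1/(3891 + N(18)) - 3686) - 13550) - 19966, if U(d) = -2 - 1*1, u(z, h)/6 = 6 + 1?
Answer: -112966211/3787 ≈ -29830.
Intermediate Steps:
u(z, h) = 42 (u(z, h) = 6*(6 + 1) = 6*7 = 42)
U(d) = -3 (U(d) = -2 - 1 = -3)
N(a) = -14 + a - a**2/3 (N(a) = -((a**2 - 3*a) + 42)/3 = -(42 + a**2 - 3*a)/3 = -14 + a - a**2/3)
(-(1/(3891 + N(18)) - 3686) - 13550) - 19966 = (-(1/(3891 + (-14 + 18 - 1/3*18**2)) - 3686) - 13550) - 19966 = (-(1/(3891 + (-14 + 18 - 1/3*324)) - 3686) - 13550) - 19966 = (-(1/(3891 + (-14 + 18 - 108)) - 3686) - 13550) - 19966 = (-(1/(3891 - 104) - 3686) - 13550) - 19966 = (-(1/3787 - 3686) - 13550) - 19966 = (-1*(-13958881/3787) - 13550) - 19966 = (13958881/3787 - 13550) - 19966 = -37354969/3787 - 19966 = -112966211/3787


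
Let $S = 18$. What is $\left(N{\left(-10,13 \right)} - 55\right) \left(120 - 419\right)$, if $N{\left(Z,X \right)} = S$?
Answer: $11063$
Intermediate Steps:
$N{\left(Z,X \right)} = 18$
$\left(N{\left(-10,13 \right)} - 55\right) \left(120 - 419\right) = \left(18 - 55\right) \left(120 - 419\right) = \left(-37\right) \left(-299\right) = 11063$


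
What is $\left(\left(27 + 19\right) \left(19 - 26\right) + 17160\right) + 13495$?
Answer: $30333$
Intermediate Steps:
$\left(\left(27 + 19\right) \left(19 - 26\right) + 17160\right) + 13495 = \left(46 \left(19 - 26\right) + 17160\right) + 13495 = \left(46 \left(-7\right) + 17160\right) + 13495 = \left(-322 + 17160\right) + 13495 = 16838 + 13495 = 30333$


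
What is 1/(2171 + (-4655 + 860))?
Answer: -1/1624 ≈ -0.00061576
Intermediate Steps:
1/(2171 + (-4655 + 860)) = 1/(2171 - 3795) = 1/(-1624) = -1/1624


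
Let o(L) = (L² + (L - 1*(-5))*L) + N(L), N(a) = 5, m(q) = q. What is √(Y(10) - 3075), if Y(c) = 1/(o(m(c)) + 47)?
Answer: I*√280451998/302 ≈ 55.453*I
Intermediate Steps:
o(L) = 5 + L² + L*(5 + L) (o(L) = (L² + (L - 1*(-5))*L) + 5 = (L² + (L + 5)*L) + 5 = (L² + (5 + L)*L) + 5 = (L² + L*(5 + L)) + 5 = 5 + L² + L*(5 + L))
Y(c) = 1/(52 + 2*c² + 5*c) (Y(c) = 1/((5 + 2*c² + 5*c) + 47) = 1/(52 + 2*c² + 5*c))
√(Y(10) - 3075) = √(1/(52 + 2*10² + 5*10) - 3075) = √(1/(52 + 2*100 + 50) - 3075) = √(1/(52 + 200 + 50) - 3075) = √(1/302 - 3075) = √(-928649/302) = I*√280451998/302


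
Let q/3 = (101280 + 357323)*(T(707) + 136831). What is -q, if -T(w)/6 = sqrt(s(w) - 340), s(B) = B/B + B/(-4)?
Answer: -188253321279 + 4127427*I*sqrt(2063) ≈ -1.8825e+11 + 1.8747e+8*I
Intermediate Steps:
s(B) = 1 - B/4 (s(B) = 1 + B*(-1/4) = 1 - B/4)
T(w) = -6*sqrt(-339 - w/4) (T(w) = -6*sqrt((1 - w/4) - 340) = -6*sqrt(-339 - w/4))
q = 188253321279 - 4127427*I*sqrt(2063) (q = 3*((101280 + 357323)*(-3*sqrt(-1356 - 1*707) + 136831)) = 3*(458603*(-3*sqrt(-1356 - 707) + 136831)) = 3*(458603*(-3*I*sqrt(2063) + 136831)) = 3*(458603*(136831 - 3*I*sqrt(2063))) = 3*(62751107093 - 1375809*I*sqrt(2063)) = 188253321279 - 4127427*I*sqrt(2063) ≈ 1.8825e+11 - 1.8747e+8*I)
-q = -(188253321279 - 4127427*I*sqrt(2063)) = -188253321279 + 4127427*I*sqrt(2063)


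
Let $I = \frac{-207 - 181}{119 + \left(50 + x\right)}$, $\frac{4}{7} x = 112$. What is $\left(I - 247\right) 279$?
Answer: $- \frac{25261497}{365} \approx -69210.0$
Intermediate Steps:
$x = 196$ ($x = \frac{7}{4} \cdot 112 = 196$)
$I = - \frac{388}{365}$ ($I = \frac{-207 - 181}{119 + \left(50 + 196\right)} = - \frac{388}{119 + 246} = - \frac{388}{365} \approx -1.063$)
$\left(I - 247\right) 279 = \left(- \frac{388}{365} - 247\right) 279 = \left(- \frac{90543}{365}\right) 279 = - \frac{25261497}{365}$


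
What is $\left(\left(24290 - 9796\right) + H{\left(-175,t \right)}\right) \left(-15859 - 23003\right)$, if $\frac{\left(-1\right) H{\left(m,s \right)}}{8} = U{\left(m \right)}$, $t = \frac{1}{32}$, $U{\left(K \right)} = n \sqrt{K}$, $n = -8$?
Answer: $-563265828 - 12435840 i \sqrt{7} \approx -5.6327 \cdot 10^{8} - 3.2902 \cdot 10^{7} i$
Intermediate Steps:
$U{\left(K \right)} = - 8 \sqrt{K}$
$t = \frac{1}{32} \approx 0.03125$
$H{\left(m,s \right)} = 64 \sqrt{m}$ ($H{\left(m,s \right)} = - 8 \left(- 8 \sqrt{m}\right) = 64 \sqrt{m}$)
$\left(\left(24290 - 9796\right) + H{\left(-175,t \right)}\right) \left(-15859 - 23003\right) = \left(\left(24290 - 9796\right) + 64 \sqrt{-175}\right) \left(-15859 - 23003\right) = \left(14494 + 64 \cdot 5 i \sqrt{7}\right) \left(-38862\right) = \left(14494 + 320 i \sqrt{7}\right) \left(-38862\right) = -563265828 - 12435840 i \sqrt{7}$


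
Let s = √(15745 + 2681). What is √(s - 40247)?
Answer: √(-40247 + √18426) ≈ 200.28*I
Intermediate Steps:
s = √18426 ≈ 135.74
√(s - 40247) = √(√18426 - 40247) = √(-40247 + √18426)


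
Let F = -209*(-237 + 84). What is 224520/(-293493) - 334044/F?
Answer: -205105364/18294397 ≈ -11.211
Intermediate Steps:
F = 31977 (F = -209*(-153) = 31977)
224520/(-293493) - 334044/F = 224520/(-293493) - 334044/31977 = 224520*(-1/293493) - 334044*1/31977 = -74840/97831 - 37116/3553 = -205105364/18294397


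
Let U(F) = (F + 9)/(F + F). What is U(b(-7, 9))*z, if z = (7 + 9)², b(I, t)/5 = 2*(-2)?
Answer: 352/5 ≈ 70.400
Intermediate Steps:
b(I, t) = -20 (b(I, t) = 5*(2*(-2)) = 5*(-4) = -20)
U(F) = (9 + F)/(2*F) (U(F) = (9 + F)/((2*F)) = (9 + F)*(1/(2*F)) = (9 + F)/(2*F))
z = 256 (z = 16² = 256)
U(b(-7, 9))*z = ((½)*(9 - 20)/(-20))*256 = ((½)*(-1/20)*(-11))*256 = (11/40)*256 = 352/5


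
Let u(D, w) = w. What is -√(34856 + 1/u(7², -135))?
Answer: -√70583385/45 ≈ -186.70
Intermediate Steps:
-√(34856 + 1/u(7², -135)) = -√(34856 + 1/(-135)) = -√(34856 - 1/135) = -√(4705559/135) = -√70583385/45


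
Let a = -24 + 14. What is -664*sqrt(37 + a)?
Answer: -1992*sqrt(3) ≈ -3450.2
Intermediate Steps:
a = -10
-664*sqrt(37 + a) = -664*sqrt(37 - 10) = -1992*sqrt(3)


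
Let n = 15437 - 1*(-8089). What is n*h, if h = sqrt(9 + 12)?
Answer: 23526*sqrt(21) ≈ 1.0781e+5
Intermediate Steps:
h = sqrt(21) ≈ 4.5826
n = 23526 (n = 15437 + 8089 = 23526)
n*h = 23526*sqrt(21)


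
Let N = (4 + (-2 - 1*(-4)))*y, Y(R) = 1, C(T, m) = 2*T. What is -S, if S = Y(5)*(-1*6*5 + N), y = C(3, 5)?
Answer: -6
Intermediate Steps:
y = 6 (y = 2*3 = 6)
N = 36 (N = (4 + (-2 - 1*(-4)))*6 = (4 + (-2 + 4))*6 = (4 + 2)*6 = 6*6 = 36)
S = 6 (S = 1*(-1*6*5 + 36) = 1*(-6*5 + 36) = 1*(-30 + 36) = 1*6 = 6)
-S = -1*6 = -6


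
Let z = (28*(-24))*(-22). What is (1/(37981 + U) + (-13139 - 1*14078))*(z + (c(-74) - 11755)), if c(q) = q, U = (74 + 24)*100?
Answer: -1280948643860/15927 ≈ -8.0426e+7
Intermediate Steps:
U = 9800 (U = 98*100 = 9800)
z = 14784 (z = -672*(-22) = 14784)
(1/(37981 + U) + (-13139 - 1*14078))*(z + (c(-74) - 11755)) = (1/(37981 + 9800) + (-13139 - 1*14078))*(14784 + (-74 - 11755)) = (1/47781 + (-13139 - 14078))*(14784 - 11829) = (1/47781 - 27217)*2955 = -1300455476/47781*2955 = -1280948643860/15927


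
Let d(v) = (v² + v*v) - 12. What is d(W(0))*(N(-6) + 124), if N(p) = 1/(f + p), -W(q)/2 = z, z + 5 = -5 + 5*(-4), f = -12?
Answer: 2672738/3 ≈ 8.9091e+5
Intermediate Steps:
z = -30 (z = -5 + (-5 + 5*(-4)) = -5 + (-5 - 20) = -5 - 25 = -30)
W(q) = 60 (W(q) = -2*(-30) = 60)
d(v) = -12 + 2*v² (d(v) = (v² + v²) - 12 = 2*v² - 12 = -12 + 2*v²)
N(p) = 1/(-12 + p)
d(W(0))*(N(-6) + 124) = (-12 + 2*60²)*(1/(-12 - 6) + 124) = (-12 + 2*3600)*(1/(-18) + 124) = (-12 + 7200)*(-1/18 + 124) = 7188*(2231/18) = 2672738/3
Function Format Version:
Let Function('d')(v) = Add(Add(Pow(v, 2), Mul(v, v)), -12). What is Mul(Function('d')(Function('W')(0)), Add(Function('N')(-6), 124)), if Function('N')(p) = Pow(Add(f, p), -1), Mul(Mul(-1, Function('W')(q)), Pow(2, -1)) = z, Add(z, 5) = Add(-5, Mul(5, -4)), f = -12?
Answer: Rational(2672738, 3) ≈ 8.9091e+5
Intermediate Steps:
z = -30 (z = Add(-5, Add(-5, Mul(5, -4))) = Add(-5, Add(-5, -20)) = Add(-5, -25) = -30)
Function('W')(q) = 60 (Function('W')(q) = Mul(-2, -30) = 60)
Function('d')(v) = Add(-12, Mul(2, Pow(v, 2))) (Function('d')(v) = Add(Add(Pow(v, 2), Pow(v, 2)), -12) = Add(Mul(2, Pow(v, 2)), -12) = Add(-12, Mul(2, Pow(v, 2))))
Function('N')(p) = Pow(Add(-12, p), -1)
Mul(Function('d')(Function('W')(0)), Add(Function('N')(-6), 124)) = Mul(Add(-12, Mul(2, Pow(60, 2))), Add(Pow(Add(-12, -6), -1), 124)) = Mul(Add(-12, Mul(2, 3600)), Add(Pow(-18, -1), 124)) = Mul(Add(-12, 7200), Add(Rational(-1, 18), 124)) = Mul(7188, Rational(2231, 18)) = Rational(2672738, 3)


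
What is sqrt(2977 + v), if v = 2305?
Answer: sqrt(5282) ≈ 72.677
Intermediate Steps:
sqrt(2977 + v) = sqrt(2977 + 2305) = sqrt(5282)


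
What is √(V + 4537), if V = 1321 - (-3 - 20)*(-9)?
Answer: √5651 ≈ 75.173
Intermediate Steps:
V = 1114 (V = 1321 - (-23)*(-9) = 1321 - 1*207 = 1321 - 207 = 1114)
√(V + 4537) = √(1114 + 4537) = √5651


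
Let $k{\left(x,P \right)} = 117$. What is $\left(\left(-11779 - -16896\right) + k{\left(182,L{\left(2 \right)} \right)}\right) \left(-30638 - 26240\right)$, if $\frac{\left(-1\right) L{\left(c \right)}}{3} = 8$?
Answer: $-297699452$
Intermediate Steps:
$L{\left(c \right)} = -24$ ($L{\left(c \right)} = \left(-3\right) 8 = -24$)
$\left(\left(-11779 - -16896\right) + k{\left(182,L{\left(2 \right)} \right)}\right) \left(-30638 - 26240\right) = \left(\left(-11779 - -16896\right) + 117\right) \left(-30638 - 26240\right) = \left(\left(-11779 + 16896\right) + 117\right) \left(-56878\right) = \left(5117 + 117\right) \left(-56878\right) = 5234 \left(-56878\right) = -297699452$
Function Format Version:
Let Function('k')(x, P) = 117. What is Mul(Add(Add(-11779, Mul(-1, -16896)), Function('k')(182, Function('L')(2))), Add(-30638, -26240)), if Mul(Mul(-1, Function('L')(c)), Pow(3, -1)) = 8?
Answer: -297699452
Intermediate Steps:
Function('L')(c) = -24 (Function('L')(c) = Mul(-3, 8) = -24)
Mul(Add(Add(-11779, Mul(-1, -16896)), Function('k')(182, Function('L')(2))), Add(-30638, -26240)) = Mul(Add(Add(-11779, Mul(-1, -16896)), 117), Add(-30638, -26240)) = Mul(Add(Add(-11779, 16896), 117), -56878) = Mul(Add(5117, 117), -56878) = Mul(5234, -56878) = -297699452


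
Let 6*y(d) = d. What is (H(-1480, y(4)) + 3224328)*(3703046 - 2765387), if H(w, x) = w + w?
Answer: 3020544697512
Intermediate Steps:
y(d) = d/6
H(w, x) = 2*w
(H(-1480, y(4)) + 3224328)*(3703046 - 2765387) = (2*(-1480) + 3224328)*(3703046 - 2765387) = (-2960 + 3224328)*937659 = 3221368*937659 = 3020544697512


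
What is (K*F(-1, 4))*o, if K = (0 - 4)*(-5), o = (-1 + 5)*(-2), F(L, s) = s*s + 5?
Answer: -3360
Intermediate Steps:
F(L, s) = 5 + s² (F(L, s) = s² + 5 = 5 + s²)
o = -8 (o = 4*(-2) = -8)
K = 20 (K = -4*(-5) = 20)
(K*F(-1, 4))*o = (20*(5 + 4²))*(-8) = (20*(5 + 16))*(-8) = (20*21)*(-8) = 420*(-8) = -3360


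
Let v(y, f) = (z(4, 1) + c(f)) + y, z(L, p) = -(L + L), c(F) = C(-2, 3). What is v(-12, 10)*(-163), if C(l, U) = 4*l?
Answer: 4564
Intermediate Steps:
c(F) = -8 (c(F) = 4*(-2) = -8)
z(L, p) = -2*L
v(y, f) = -16 + y (v(y, f) = (-2*4 - 8) + y = (-8 - 8) + y = -16 + y)
v(-12, 10)*(-163) = (-16 - 12)*(-163) = -28*(-163) = 4564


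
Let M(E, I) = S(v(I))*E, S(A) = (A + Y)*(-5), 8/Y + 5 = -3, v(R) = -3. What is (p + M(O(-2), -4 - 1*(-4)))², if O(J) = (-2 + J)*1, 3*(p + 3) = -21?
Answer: 8100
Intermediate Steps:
p = -10 (p = -3 + (⅓)*(-21) = -3 - 7 = -10)
Y = -1 (Y = 8/(-5 - 3) = 8/(-8) = 8*(-⅛) = -1)
O(J) = -2 + J
S(A) = 5 - 5*A (S(A) = (A - 1)*(-5) = (-1 + A)*(-5) = 5 - 5*A)
M(E, I) = 20*E (M(E, I) = (5 - 5*(-3))*E = (5 + 15)*E = 20*E)
(p + M(O(-2), -4 - 1*(-4)))² = (-10 + 20*(-2 - 2))² = (-10 + 20*(-4))² = (-10 - 80)² = (-90)² = 8100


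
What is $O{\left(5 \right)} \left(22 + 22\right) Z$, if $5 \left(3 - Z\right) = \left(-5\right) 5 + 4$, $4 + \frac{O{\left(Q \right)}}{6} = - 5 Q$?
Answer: $- \frac{275616}{5} \approx -55123.0$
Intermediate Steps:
$O{\left(Q \right)} = -24 - 30 Q$ ($O{\left(Q \right)} = -24 + 6 \left(- 5 Q\right) = -24 - 30 Q$)
$Z = \frac{36}{5}$ ($Z = 3 - \frac{\left(-5\right) 5 + 4}{5} = 3 - \frac{-25 + 4}{5} = 3 - - \frac{21}{5} = 3 + \frac{21}{5} = \frac{36}{5} \approx 7.2$)
$O{\left(5 \right)} \left(22 + 22\right) Z = \left(-24 - 150\right) \left(22 + 22\right) \frac{36}{5} = \left(-24 - 150\right) 44 \cdot \frac{36}{5} = \left(-174\right) 44 \cdot \frac{36}{5} = \left(-7656\right) \frac{36}{5} = - \frac{275616}{5}$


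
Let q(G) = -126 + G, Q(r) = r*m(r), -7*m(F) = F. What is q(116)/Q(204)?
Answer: 35/20808 ≈ 0.0016820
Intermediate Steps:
m(F) = -F/7
Q(r) = -r²/7 (Q(r) = r*(-r/7) = -r²/7)
q(116)/Q(204) = (-126 + 116)/((-⅐*204²)) = -10/((-⅐*41616)) = -10/(-41616/7) = -10*(-7/41616) = 35/20808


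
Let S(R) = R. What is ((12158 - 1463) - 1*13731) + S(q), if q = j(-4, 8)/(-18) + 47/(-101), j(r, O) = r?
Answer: -2759945/909 ≈ -3036.2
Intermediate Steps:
q = -221/909 (q = -4/(-18) + 47/(-101) = -4*(-1/18) + 47*(-1/101) = 2/9 - 47/101 = -221/909 ≈ -0.24312)
((12158 - 1463) - 1*13731) + S(q) = ((12158 - 1463) - 1*13731) - 221/909 = (10695 - 13731) - 221/909 = -3036 - 221/909 = -2759945/909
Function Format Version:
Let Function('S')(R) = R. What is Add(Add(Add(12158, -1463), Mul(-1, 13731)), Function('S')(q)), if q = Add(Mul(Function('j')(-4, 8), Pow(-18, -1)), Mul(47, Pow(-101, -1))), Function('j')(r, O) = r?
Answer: Rational(-2759945, 909) ≈ -3036.2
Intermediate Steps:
q = Rational(-221, 909) (q = Add(Mul(-4, Pow(-18, -1)), Mul(47, Pow(-101, -1))) = Add(Mul(-4, Rational(-1, 18)), Mul(47, Rational(-1, 101))) = Add(Rational(2, 9), Rational(-47, 101)) = Rational(-221, 909) ≈ -0.24312)
Add(Add(Add(12158, -1463), Mul(-1, 13731)), Function('S')(q)) = Add(Add(Add(12158, -1463), Mul(-1, 13731)), Rational(-221, 909)) = Add(Add(10695, -13731), Rational(-221, 909)) = Add(-3036, Rational(-221, 909)) = Rational(-2759945, 909)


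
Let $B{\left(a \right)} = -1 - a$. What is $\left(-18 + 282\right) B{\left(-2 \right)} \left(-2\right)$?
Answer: $-528$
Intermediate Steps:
$\left(-18 + 282\right) B{\left(-2 \right)} \left(-2\right) = \left(-18 + 282\right) \left(-1 - -2\right) \left(-2\right) = 264 \left(-1 + 2\right) \left(-2\right) = 264 \cdot 1 \left(-2\right) = 264 \left(-2\right) = -528$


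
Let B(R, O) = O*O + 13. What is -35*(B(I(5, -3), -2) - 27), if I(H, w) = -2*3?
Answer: 350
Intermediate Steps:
I(H, w) = -6
B(R, O) = 13 + O**2 (B(R, O) = O**2 + 13 = 13 + O**2)
-35*(B(I(5, -3), -2) - 27) = -35*((13 + (-2)**2) - 27) = -35*((13 + 4) - 27) = -35*(17 - 27) = -35*(-10) = 350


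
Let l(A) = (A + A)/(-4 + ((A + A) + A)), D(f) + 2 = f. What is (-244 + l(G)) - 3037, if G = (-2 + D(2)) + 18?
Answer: -36083/11 ≈ -3280.3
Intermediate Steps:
D(f) = -2 + f
G = 16 (G = (-2 + (-2 + 2)) + 18 = (-2 + 0) + 18 = -2 + 18 = 16)
l(A) = 2*A/(-4 + 3*A) (l(A) = (2*A)/(-4 + (2*A + A)) = (2*A)/(-4 + 3*A) = 2*A/(-4 + 3*A))
(-244 + l(G)) - 3037 = (-244 + 2*16/(-4 + 3*16)) - 3037 = (-244 + 2*16/(-4 + 48)) - 3037 = (-244 + 2*16/44) - 3037 = (-244 + 2*16*(1/44)) - 3037 = (-244 + 8/11) - 3037 = -2676/11 - 3037 = -36083/11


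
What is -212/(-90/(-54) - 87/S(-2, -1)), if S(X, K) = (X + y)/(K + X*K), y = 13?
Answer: 3498/103 ≈ 33.961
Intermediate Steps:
S(X, K) = (13 + X)/(K + K*X) (S(X, K) = (X + 13)/(K + X*K) = (13 + X)/(K + K*X))
-212/(-90/(-54) - 87/S(-2, -1)) = -212/(-90/(-54) - 87*(-(1 - 2)/(13 - 2))) = -212/(-90*(-1/54) - 87/((-1*11/(-1)))) = -212/(5/3 - 87/((-1*(-1)*11))) = -212/(5/3 - 87/11) = -212/(-206/33) = -33/206*(-212) = 3498/103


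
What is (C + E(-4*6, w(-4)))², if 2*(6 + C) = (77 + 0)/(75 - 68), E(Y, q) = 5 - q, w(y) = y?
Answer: 289/4 ≈ 72.250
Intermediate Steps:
C = -½ (C = -6 + ((77 + 0)/(75 - 68))/2 = -6 + (77/7)/2 = -6 + (77*(⅐))/2 = -6 + (½)*11 = -6 + 11/2 = -½ ≈ -0.50000)
(C + E(-4*6, w(-4)))² = (-½ + (5 - 1*(-4)))² = (-½ + (5 + 4))² = (-½ + 9)² = (17/2)² = 289/4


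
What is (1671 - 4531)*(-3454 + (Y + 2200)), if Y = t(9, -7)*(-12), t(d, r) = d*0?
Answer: 3586440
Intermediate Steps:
t(d, r) = 0
Y = 0 (Y = 0*(-12) = 0)
(1671 - 4531)*(-3454 + (Y + 2200)) = (1671 - 4531)*(-3454 + (0 + 2200)) = -2860*(-3454 + 2200) = -2860*(-1254) = 3586440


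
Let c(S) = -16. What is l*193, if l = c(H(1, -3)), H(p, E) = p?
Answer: -3088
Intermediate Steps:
l = -16
l*193 = -16*193 = -3088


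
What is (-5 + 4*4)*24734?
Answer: 272074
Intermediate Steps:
(-5 + 4*4)*24734 = (-5 + 16)*24734 = 11*24734 = 272074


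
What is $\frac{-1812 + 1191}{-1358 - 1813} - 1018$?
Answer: $- \frac{1075819}{1057} \approx -1017.8$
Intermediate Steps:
$\frac{-1812 + 1191}{-1358 - 1813} - 1018 = - \frac{621}{-3171} - 1018 = \left(-621\right) \left(- \frac{1}{3171}\right) - 1018 = \frac{207}{1057} - 1018 = - \frac{1075819}{1057}$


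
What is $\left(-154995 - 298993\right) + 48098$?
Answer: $-405890$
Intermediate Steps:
$\left(-154995 - 298993\right) + 48098 = -453988 + 48098 = -405890$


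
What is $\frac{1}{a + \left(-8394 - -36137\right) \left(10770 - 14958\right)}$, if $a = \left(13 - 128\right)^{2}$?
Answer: $- \frac{1}{116174459} \approx -8.6077 \cdot 10^{-9}$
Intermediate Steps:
$a = 13225$ ($a = \left(-115\right)^{2} = 13225$)
$\frac{1}{a + \left(-8394 - -36137\right) \left(10770 - 14958\right)} = \frac{1}{13225 + \left(-8394 - -36137\right) \left(10770 - 14958\right)} = \frac{1}{13225 + \left(-8394 + 36137\right) \left(-4188\right)} = \frac{1}{13225 + 27743 \left(-4188\right)} = \frac{1}{13225 - 116187684} = \frac{1}{-116174459} = - \frac{1}{116174459}$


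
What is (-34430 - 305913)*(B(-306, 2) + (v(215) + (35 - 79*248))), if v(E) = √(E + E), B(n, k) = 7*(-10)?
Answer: 6679912061 - 340343*√430 ≈ 6.6729e+9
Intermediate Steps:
B(n, k) = -70
v(E) = √2*√E (v(E) = √(2*E) = √2*√E)
(-34430 - 305913)*(B(-306, 2) + (v(215) + (35 - 79*248))) = (-34430 - 305913)*(-70 + (√2*√215 + (35 - 79*248))) = -340343*(-70 + (√430 + (35 - 19592))) = -340343*(-70 + (√430 - 19557)) = -340343*(-70 + (-19557 + √430)) = -340343*(-19627 + √430) = 6679912061 - 340343*√430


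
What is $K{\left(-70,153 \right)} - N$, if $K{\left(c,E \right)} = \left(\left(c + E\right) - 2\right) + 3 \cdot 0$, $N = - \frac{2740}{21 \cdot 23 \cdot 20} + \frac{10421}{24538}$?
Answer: $\frac{958328537}{11851854} \approx 80.859$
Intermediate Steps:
$N = \frac{1671637}{11851854}$ ($N = - \frac{2740}{483 \cdot 20} + 10421 \cdot \frac{1}{24538} = - \frac{2740}{9660} + \frac{10421}{24538} = \left(-2740\right) \frac{1}{9660} + \frac{10421}{24538} = - \frac{137}{483} + \frac{10421}{24538} = \frac{1671637}{11851854} \approx 0.14104$)
$K{\left(c,E \right)} = -2 + E + c$ ($K{\left(c,E \right)} = \left(\left(E + c\right) - 2\right) + 0 = \left(-2 + E + c\right) + 0 = -2 + E + c$)
$K{\left(-70,153 \right)} - N = \left(-2 + 153 - 70\right) - \frac{1671637}{11851854} = 81 - \frac{1671637}{11851854} = \frac{958328537}{11851854}$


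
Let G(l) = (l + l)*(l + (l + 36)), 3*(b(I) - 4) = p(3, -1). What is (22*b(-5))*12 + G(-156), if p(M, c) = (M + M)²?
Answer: 90336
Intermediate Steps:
p(M, c) = 4*M² (p(M, c) = (2*M)² = 4*M²)
b(I) = 16 (b(I) = 4 + (4*3²)/3 = 4 + (4*9)/3 = 4 + (⅓)*36 = 4 + 12 = 16)
G(l) = 2*l*(36 + 2*l) (G(l) = (2*l)*(l + (36 + l)) = (2*l)*(36 + 2*l) = 2*l*(36 + 2*l))
(22*b(-5))*12 + G(-156) = (22*16)*12 + 4*(-156)*(18 - 156) = 352*12 + 4*(-156)*(-138) = 4224 + 86112 = 90336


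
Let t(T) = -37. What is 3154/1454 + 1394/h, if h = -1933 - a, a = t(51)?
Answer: 988277/689196 ≈ 1.4340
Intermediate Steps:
a = -37
h = -1896 (h = -1933 - 1*(-37) = -1933 + 37 = -1896)
3154/1454 + 1394/h = 3154/1454 + 1394/(-1896) = 3154*(1/1454) + 1394*(-1/1896) = 1577/727 - 697/948 = 988277/689196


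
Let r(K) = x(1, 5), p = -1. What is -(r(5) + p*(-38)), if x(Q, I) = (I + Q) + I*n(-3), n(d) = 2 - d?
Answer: -69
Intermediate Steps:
x(Q, I) = Q + 6*I (x(Q, I) = (I + Q) + I*(2 - 1*(-3)) = (I + Q) + I*(2 + 3) = (I + Q) + I*5 = (I + Q) + 5*I = Q + 6*I)
r(K) = 31 (r(K) = 1 + 6*5 = 1 + 30 = 31)
-(r(5) + p*(-38)) = -(31 - 1*(-38)) = -(31 + 38) = -1*69 = -69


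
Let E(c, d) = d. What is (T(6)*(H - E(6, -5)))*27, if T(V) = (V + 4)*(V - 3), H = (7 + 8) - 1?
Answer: 15390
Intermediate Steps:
H = 14 (H = 15 - 1 = 14)
T(V) = (-3 + V)*(4 + V) (T(V) = (4 + V)*(-3 + V) = (-3 + V)*(4 + V))
(T(6)*(H - E(6, -5)))*27 = ((-12 + 6 + 6²)*(14 - 1*(-5)))*27 = ((-12 + 6 + 36)*(14 + 5))*27 = (30*19)*27 = 570*27 = 15390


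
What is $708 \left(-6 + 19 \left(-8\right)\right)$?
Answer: $-111864$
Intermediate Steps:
$708 \left(-6 + 19 \left(-8\right)\right) = 708 \left(-6 - 152\right) = 708 \left(-158\right) = -111864$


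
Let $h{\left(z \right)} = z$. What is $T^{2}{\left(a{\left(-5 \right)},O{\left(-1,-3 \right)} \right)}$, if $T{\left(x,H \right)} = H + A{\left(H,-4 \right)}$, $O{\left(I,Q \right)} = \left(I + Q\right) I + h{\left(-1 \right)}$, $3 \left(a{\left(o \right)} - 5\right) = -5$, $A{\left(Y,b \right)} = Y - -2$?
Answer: $64$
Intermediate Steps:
$A{\left(Y,b \right)} = 2 + Y$ ($A{\left(Y,b \right)} = Y + 2 = 2 + Y$)
$a{\left(o \right)} = \frac{10}{3}$ ($a{\left(o \right)} = 5 + \frac{1}{3} \left(-5\right) = 5 - \frac{5}{3} = \frac{10}{3}$)
$O{\left(I,Q \right)} = -1 + I \left(I + Q\right)$ ($O{\left(I,Q \right)} = \left(I + Q\right) I - 1 = I \left(I + Q\right) - 1 = -1 + I \left(I + Q\right)$)
$T{\left(x,H \right)} = 2 + 2 H$ ($T{\left(x,H \right)} = H + \left(2 + H\right) = 2 + 2 H$)
$T^{2}{\left(a{\left(-5 \right)},O{\left(-1,-3 \right)} \right)} = \left(2 + 2 \left(-1 + \left(-1\right)^{2} - -3\right)\right)^{2} = \left(2 + 2 \left(-1 + 1 + 3\right)\right)^{2} = \left(2 + 2 \cdot 3\right)^{2} = \left(2 + 6\right)^{2} = 8^{2} = 64$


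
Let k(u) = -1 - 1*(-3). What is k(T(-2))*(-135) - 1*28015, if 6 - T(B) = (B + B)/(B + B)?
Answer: -28285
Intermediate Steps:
T(B) = 5 (T(B) = 6 - (B + B)/(B + B) = 6 - 2*B/(2*B) = 6 - 2*B*1/(2*B) = 6 - 1*1 = 6 - 1 = 5)
k(u) = 2 (k(u) = -1 + 3 = 2)
k(T(-2))*(-135) - 1*28015 = 2*(-135) - 1*28015 = -270 - 28015 = -28285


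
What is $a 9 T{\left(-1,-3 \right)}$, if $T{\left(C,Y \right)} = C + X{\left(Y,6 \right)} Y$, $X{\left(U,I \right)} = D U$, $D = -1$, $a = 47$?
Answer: $-4230$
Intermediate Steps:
$X{\left(U,I \right)} = - U$
$T{\left(C,Y \right)} = C - Y^{2}$ ($T{\left(C,Y \right)} = C + - Y Y = C - Y^{2}$)
$a 9 T{\left(-1,-3 \right)} = 47 \cdot 9 \left(-1 - \left(-3\right)^{2}\right) = 423 \left(-1 - 9\right) = 423 \left(-10\right) = -4230$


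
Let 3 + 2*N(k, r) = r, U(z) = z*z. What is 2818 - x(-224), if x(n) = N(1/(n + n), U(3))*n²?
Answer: -147710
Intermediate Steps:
U(z) = z²
N(k, r) = -3/2 + r/2
x(n) = 3*n² (x(n) = (-3/2 + (½)*3²)*n² = (-3/2 + (½)*9)*n² = (-3/2 + 9/2)*n² = 3*n²)
2818 - x(-224) = 2818 - 3*(-224)² = 2818 - 3*50176 = 2818 - 1*150528 = 2818 - 150528 = -147710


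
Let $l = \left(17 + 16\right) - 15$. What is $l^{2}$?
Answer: $324$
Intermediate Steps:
$l = 18$ ($l = 33 - 15 = 18$)
$l^{2} = 18^{2} = 324$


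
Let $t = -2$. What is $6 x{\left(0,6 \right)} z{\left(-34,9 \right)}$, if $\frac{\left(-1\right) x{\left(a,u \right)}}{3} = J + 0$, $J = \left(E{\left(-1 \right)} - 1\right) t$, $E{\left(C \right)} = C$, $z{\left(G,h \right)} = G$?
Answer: $2448$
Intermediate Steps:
$J = 4$ ($J = \left(-1 - 1\right) \left(-2\right) = \left(-2\right) \left(-2\right) = 4$)
$x{\left(a,u \right)} = -12$ ($x{\left(a,u \right)} = - 3 \left(4 + 0\right) = \left(-3\right) 4 = -12$)
$6 x{\left(0,6 \right)} z{\left(-34,9 \right)} = 6 \left(-12\right) \left(-34\right) = \left(-72\right) \left(-34\right) = 2448$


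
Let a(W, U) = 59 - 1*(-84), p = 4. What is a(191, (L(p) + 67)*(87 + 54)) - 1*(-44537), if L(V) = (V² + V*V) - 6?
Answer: 44680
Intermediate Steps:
L(V) = -6 + 2*V² (L(V) = (V² + V²) - 6 = 2*V² - 6 = -6 + 2*V²)
a(W, U) = 143 (a(W, U) = 59 + 84 = 143)
a(191, (L(p) + 67)*(87 + 54)) - 1*(-44537) = 143 - 1*(-44537) = 143 + 44537 = 44680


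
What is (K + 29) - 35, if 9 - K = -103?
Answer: 106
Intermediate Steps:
K = 112 (K = 9 - 1*(-103) = 9 + 103 = 112)
(K + 29) - 35 = (112 + 29) - 35 = 141 - 35 = 106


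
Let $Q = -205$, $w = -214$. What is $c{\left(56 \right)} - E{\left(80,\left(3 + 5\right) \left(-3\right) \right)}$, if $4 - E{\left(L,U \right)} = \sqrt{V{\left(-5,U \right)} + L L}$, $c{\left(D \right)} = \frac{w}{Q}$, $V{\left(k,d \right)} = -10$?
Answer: $- \frac{606}{205} + 3 \sqrt{710} \approx 76.981$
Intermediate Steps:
$c{\left(D \right)} = \frac{214}{205}$ ($c{\left(D \right)} = - \frac{214}{-205} = \left(-214\right) \left(- \frac{1}{205}\right) = \frac{214}{205}$)
$E{\left(L,U \right)} = 4 - \sqrt{-10 + L^{2}}$ ($E{\left(L,U \right)} = 4 - \sqrt{-10 + L L} = 4 - \sqrt{-10 + L^{2}}$)
$c{\left(56 \right)} - E{\left(80,\left(3 + 5\right) \left(-3\right) \right)} = \frac{214}{205} - \left(4 - \sqrt{-10 + 80^{2}}\right) = \frac{214}{205} - \left(4 - \sqrt{-10 + 6400}\right) = \frac{214}{205} - \left(4 - \sqrt{6390}\right) = \frac{214}{205} - \left(4 - 3 \sqrt{710}\right) = - \frac{606}{205} + 3 \sqrt{710}$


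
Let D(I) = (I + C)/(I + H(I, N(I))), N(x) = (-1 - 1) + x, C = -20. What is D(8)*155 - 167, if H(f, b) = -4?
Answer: -632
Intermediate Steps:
N(x) = -2 + x
D(I) = (-20 + I)/(-4 + I) (D(I) = (I - 20)/(I - 4) = (-20 + I)/(-4 + I))
D(8)*155 - 167 = ((-20 + 8)/(-4 + 8))*155 - 167 = (-12/4)*155 - 167 = ((¼)*(-12))*155 - 167 = -3*155 - 167 = -465 - 167 = -632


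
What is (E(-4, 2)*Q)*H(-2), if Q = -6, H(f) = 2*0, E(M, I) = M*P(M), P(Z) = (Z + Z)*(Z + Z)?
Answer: 0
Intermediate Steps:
P(Z) = 4*Z² (P(Z) = (2*Z)*(2*Z) = 4*Z²)
E(M, I) = 4*M³ (E(M, I) = M*(4*M²) = 4*M³)
H(f) = 0
(E(-4, 2)*Q)*H(-2) = ((4*(-4)³)*(-6))*0 = ((4*(-64))*(-6))*0 = -256*(-6)*0 = 1536*0 = 0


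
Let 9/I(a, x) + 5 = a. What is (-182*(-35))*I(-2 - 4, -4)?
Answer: -57330/11 ≈ -5211.8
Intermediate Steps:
I(a, x) = 9/(-5 + a)
(-182*(-35))*I(-2 - 4, -4) = (-182*(-35))*(9/(-5 + (-2 - 4))) = 6370*(9/(-5 - 6)) = 6370*(9/(-11)) = 6370*(9*(-1/11)) = 6370*(-9/11) = -57330/11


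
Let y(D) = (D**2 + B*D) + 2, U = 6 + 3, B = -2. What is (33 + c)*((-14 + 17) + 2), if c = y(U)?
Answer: 490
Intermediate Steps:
U = 9
y(D) = 2 + D**2 - 2*D (y(D) = (D**2 - 2*D) + 2 = 2 + D**2 - 2*D)
c = 65 (c = 2 + 9**2 - 2*9 = 2 + 81 - 18 = 65)
(33 + c)*((-14 + 17) + 2) = (33 + 65)*((-14 + 17) + 2) = 98*(3 + 2) = 98*5 = 490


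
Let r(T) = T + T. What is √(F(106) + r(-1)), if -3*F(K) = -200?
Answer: √582/3 ≈ 8.0416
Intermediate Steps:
F(K) = 200/3 (F(K) = -⅓*(-200) = 200/3)
r(T) = 2*T
√(F(106) + r(-1)) = √(200/3 + 2*(-1)) = √(200/3 - 2) = √(194/3) = √582/3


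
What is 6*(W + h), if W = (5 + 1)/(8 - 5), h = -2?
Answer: 0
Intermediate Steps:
W = 2 (W = 6/3 = 6*(1/3) = 2)
6*(W + h) = 6*(2 - 2) = 6*0 = 0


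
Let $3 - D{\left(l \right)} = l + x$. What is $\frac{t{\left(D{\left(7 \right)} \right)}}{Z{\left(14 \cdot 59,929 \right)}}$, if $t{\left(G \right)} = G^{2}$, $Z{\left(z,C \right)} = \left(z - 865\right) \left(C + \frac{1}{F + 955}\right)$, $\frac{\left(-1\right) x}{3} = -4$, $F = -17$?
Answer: $- \frac{240128}{33984717} \approx -0.0070658$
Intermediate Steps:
$x = 12$ ($x = \left(-3\right) \left(-4\right) = 12$)
$D{\left(l \right)} = -9 - l$ ($D{\left(l \right)} = 3 - \left(l + 12\right) = 3 - \left(12 + l\right) = -9 - l$)
$Z{\left(z,C \right)} = \left(-865 + z\right) \left(\frac{1}{938} + C\right)$ ($Z{\left(z,C \right)} = \left(z - 865\right) \left(C + \frac{1}{-17 + 955}\right) = \left(-865 + z\right) \left(C + \frac{1}{938}\right) = \left(-865 + z\right) \left(\frac{1}{938} + C\right)$)
$\frac{t{\left(D{\left(7 \right)} \right)}}{Z{\left(14 \cdot 59,929 \right)}} = \frac{\left(-9 - 7\right)^{2}}{- \frac{865}{938} - 803585 + \frac{14 \cdot 59}{938} + 929 \cdot 14 \cdot 59} = \frac{\left(-9 - 7\right)^{2}}{- \frac{865}{938} - 803585 + \frac{1}{938} \cdot 826 + 929 \cdot 826} = \frac{\left(-16\right)^{2}}{- \frac{865}{938} - 803585 + \frac{59}{67} + 767354} = \frac{256}{- \frac{33984717}{938}} = 256 \left(- \frac{938}{33984717}\right) = - \frac{240128}{33984717}$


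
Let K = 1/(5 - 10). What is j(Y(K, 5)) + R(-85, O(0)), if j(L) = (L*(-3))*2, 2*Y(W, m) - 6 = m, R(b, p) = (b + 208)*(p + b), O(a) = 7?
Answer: -9627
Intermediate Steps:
K = -⅕ (K = 1/(-5) = -⅕ ≈ -0.20000)
R(b, p) = (208 + b)*(b + p)
Y(W, m) = 3 + m/2
j(L) = -6*L (j(L) = -3*L*2 = -6*L)
j(Y(K, 5)) + R(-85, O(0)) = -6*(3 + (½)*5) + ((-85)² + 208*(-85) + 208*7 - 85*7) = -6*(3 + 5/2) + (7225 - 17680 + 1456 - 595) = -6*11/2 - 9594 = -33 - 9594 = -9627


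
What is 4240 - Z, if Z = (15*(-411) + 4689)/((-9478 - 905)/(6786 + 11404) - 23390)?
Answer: 1803984959480/425474483 ≈ 4239.9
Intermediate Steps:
Z = 26848440/425474483 (Z = (-6165 + 4689)/(-10383/18190 - 23390) = -1476/(-10383*1/18190 - 23390) = -1476/(-10383/18190 - 23390) = -1476/(-425474483/18190) = -1476*(-18190/425474483) = 26848440/425474483 ≈ 0.063102)
4240 - Z = 4240 - 1*26848440/425474483 = 4240 - 26848440/425474483 = 1803984959480/425474483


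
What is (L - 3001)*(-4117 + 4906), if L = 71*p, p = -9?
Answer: -2871960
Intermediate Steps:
L = -639 (L = 71*(-9) = -639)
(L - 3001)*(-4117 + 4906) = (-639 - 3001)*(-4117 + 4906) = -3640*789 = -2871960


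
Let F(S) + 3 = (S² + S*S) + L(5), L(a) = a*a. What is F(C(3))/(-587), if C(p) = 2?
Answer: -30/587 ≈ -0.051107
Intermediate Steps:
L(a) = a²
F(S) = 22 + 2*S² (F(S) = -3 + ((S² + S*S) + 5²) = -3 + ((S² + S²) + 25) = -3 + (2*S² + 25) = -3 + (25 + 2*S²) = 22 + 2*S²)
F(C(3))/(-587) = (22 + 2*2²)/(-587) = (22 + 2*4)*(-1/587) = (22 + 8)*(-1/587) = 30*(-1/587) = -30/587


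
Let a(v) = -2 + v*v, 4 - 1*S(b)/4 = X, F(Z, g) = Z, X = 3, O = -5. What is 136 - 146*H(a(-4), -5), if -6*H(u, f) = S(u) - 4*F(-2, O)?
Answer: 428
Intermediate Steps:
S(b) = 4 (S(b) = 16 - 4*3 = 16 - 12 = 4)
a(v) = -2 + v²
H(u, f) = -2 (H(u, f) = -(4 - 4*(-2))/6 = -(4 + 8)/6 = -⅙*12 = -2)
136 - 146*H(a(-4), -5) = 136 - 146*(-2) = 136 + 292 = 428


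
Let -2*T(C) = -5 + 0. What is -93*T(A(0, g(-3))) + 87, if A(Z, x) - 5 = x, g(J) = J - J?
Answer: -291/2 ≈ -145.50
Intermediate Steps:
g(J) = 0
A(Z, x) = 5 + x
T(C) = 5/2 (T(C) = -(-5 + 0)/2 = -½*(-5) = 5/2)
-93*T(A(0, g(-3))) + 87 = -93*5/2 + 87 = -465/2 + 87 = -291/2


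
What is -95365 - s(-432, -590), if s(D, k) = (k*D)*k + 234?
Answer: 150283601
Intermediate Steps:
s(D, k) = 234 + D*k² (s(D, k) = (D*k)*k + 234 = D*k² + 234 = 234 + D*k²)
-95365 - s(-432, -590) = -95365 - (234 - 432*(-590)²) = -95365 - (234 - 432*348100) = -95365 - (234 - 150379200) = -95365 - 1*(-150378966) = -95365 + 150378966 = 150283601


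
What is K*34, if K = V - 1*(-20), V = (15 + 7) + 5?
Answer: 1598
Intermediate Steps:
V = 27 (V = 22 + 5 = 27)
K = 47 (K = 27 - 1*(-20) = 27 + 20 = 47)
K*34 = 47*34 = 1598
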